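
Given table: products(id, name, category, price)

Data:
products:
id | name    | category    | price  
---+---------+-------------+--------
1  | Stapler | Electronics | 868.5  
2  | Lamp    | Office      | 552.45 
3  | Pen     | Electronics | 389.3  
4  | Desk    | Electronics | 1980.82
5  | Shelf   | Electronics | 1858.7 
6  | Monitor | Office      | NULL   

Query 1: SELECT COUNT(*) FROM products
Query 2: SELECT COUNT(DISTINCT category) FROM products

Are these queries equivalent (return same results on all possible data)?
No, not equivalent

Query 1 returns: [(6,)]
Query 2 returns: [(2,)]

Reason: COUNT(*) counts rows, COUNT(DISTINCT category) counts unique categorys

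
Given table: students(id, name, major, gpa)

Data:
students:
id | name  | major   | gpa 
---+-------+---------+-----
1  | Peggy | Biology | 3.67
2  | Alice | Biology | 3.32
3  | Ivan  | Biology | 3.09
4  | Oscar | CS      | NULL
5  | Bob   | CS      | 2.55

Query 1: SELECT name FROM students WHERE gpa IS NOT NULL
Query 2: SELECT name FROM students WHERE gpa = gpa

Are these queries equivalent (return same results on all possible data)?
Yes, equivalent

Both queries return: [('Alice',), ('Bob',), ('Ivan',), ('Peggy',)]

Reason: IS NOT NULL vs self-equality (both exclude NULLs)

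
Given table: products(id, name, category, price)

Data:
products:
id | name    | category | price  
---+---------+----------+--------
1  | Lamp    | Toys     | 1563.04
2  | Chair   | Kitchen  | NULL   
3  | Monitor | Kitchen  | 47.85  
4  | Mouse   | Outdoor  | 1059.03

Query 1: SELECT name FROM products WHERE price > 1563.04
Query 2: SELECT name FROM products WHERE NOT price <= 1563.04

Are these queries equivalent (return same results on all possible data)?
Yes, equivalent

Both queries return: []

Reason: Both filter price > 1563.04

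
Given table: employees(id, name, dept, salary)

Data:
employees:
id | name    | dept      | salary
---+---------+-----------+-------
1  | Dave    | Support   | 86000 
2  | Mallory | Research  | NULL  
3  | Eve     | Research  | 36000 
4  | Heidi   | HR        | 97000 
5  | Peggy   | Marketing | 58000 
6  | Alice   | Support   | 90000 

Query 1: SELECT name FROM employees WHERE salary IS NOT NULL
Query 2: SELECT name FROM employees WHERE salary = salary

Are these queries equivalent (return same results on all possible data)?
Yes, equivalent

Both queries return: [('Alice',), ('Dave',), ('Eve',), ('Heidi',), ('Peggy',)]

Reason: IS NOT NULL vs self-equality (both exclude NULLs)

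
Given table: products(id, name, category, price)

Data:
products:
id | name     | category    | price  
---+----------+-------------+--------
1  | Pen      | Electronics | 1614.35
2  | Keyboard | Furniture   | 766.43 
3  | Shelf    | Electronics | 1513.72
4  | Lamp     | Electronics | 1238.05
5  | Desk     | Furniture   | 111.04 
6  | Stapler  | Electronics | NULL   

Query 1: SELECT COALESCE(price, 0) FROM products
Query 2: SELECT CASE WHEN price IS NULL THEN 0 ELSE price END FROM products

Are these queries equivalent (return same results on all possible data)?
Yes, equivalent

Both queries return: [(0,), (111.04,), (766.43,), (1238.05,), (1513.72,), (1614.35,)]

Reason: COALESCE vs CASE for NULL handling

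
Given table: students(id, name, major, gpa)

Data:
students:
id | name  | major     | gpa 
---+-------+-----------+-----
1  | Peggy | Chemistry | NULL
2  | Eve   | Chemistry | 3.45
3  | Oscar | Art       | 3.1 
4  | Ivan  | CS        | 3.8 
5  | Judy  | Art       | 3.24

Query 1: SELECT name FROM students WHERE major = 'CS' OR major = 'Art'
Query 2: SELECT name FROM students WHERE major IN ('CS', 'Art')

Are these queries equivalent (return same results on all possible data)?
Yes, equivalent

Both queries return: [('Ivan',), ('Judy',), ('Oscar',)]

Reason: OR vs IN are equivalent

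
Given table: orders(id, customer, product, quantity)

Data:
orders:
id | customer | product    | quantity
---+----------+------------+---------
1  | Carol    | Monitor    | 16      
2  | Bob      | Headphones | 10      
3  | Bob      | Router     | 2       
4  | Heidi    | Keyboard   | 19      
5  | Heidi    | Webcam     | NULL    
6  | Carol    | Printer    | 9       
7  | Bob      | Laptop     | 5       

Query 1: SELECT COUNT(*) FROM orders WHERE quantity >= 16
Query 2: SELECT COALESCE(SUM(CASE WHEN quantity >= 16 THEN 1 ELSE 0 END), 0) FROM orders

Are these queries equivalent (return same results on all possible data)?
Yes, equivalent

Both queries return: [(2,)]

Reason: COUNT with WHERE vs conditional SUM (COALESCE handles empty-table NULL)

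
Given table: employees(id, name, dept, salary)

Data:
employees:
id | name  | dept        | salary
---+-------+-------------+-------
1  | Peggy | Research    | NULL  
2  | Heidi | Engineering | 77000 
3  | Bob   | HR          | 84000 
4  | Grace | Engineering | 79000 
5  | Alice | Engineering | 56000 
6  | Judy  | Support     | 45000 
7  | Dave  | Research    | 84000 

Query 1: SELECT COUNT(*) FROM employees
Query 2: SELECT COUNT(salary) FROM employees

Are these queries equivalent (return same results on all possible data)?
No, not equivalent

Query 1 returns: [(7,)]
Query 2 returns: [(6,)]

Reason: COUNT(*) includes NULLs, COUNT(column) excludes them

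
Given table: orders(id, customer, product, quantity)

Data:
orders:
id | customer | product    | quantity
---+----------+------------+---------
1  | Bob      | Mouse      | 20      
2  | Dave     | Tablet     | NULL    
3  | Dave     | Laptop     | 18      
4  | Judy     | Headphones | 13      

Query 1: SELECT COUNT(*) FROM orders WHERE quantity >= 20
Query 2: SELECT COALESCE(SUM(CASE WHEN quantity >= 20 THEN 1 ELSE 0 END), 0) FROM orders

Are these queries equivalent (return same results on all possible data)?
Yes, equivalent

Both queries return: [(1,)]

Reason: COUNT with WHERE vs conditional SUM (COALESCE handles empty-table NULL)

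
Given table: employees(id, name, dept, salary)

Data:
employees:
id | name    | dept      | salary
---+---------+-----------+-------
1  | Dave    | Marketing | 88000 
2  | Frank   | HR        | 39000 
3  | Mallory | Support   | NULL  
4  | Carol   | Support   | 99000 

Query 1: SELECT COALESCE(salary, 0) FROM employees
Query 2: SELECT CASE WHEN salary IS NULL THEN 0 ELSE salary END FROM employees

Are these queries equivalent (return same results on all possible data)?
Yes, equivalent

Both queries return: [(0,), (39000,), (88000,), (99000,)]

Reason: COALESCE vs CASE for NULL handling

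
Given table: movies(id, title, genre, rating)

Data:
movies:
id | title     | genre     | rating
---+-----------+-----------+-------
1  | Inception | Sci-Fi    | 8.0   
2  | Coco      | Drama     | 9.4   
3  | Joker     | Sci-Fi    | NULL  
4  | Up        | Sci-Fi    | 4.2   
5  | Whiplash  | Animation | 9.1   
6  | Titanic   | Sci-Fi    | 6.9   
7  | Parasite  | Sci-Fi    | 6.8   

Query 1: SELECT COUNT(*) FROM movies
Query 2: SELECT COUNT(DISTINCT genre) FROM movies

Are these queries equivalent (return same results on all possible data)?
No, not equivalent

Query 1 returns: [(7,)]
Query 2 returns: [(3,)]

Reason: COUNT(*) counts rows, COUNT(DISTINCT genre) counts unique genres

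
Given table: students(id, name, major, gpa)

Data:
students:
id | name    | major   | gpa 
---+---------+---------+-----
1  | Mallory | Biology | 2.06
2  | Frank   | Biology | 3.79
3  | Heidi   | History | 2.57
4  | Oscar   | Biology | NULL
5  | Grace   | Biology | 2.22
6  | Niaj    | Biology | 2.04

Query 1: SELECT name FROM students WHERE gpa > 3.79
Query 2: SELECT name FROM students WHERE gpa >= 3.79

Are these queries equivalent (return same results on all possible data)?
No, not equivalent

Query 1 returns: []
Query 2 returns: [('Frank',)]

Reason: > vs >= gives different results when gpa = 3.79 exists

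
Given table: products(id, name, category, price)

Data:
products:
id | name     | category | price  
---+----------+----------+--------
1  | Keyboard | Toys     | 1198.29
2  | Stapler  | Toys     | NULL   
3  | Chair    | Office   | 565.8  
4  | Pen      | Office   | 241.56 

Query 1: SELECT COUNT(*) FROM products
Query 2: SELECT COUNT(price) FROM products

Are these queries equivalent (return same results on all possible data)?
No, not equivalent

Query 1 returns: [(4,)]
Query 2 returns: [(3,)]

Reason: COUNT(*) includes NULLs, COUNT(column) excludes them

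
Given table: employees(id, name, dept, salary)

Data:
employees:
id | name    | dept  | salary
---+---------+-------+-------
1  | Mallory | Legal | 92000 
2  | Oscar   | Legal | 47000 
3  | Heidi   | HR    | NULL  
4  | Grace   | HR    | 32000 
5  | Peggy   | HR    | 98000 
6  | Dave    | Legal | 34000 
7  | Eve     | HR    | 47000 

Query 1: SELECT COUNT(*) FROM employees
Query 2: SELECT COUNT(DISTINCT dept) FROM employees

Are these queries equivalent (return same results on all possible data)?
No, not equivalent

Query 1 returns: [(7,)]
Query 2 returns: [(2,)]

Reason: COUNT(*) counts rows, COUNT(DISTINCT dept) counts unique depts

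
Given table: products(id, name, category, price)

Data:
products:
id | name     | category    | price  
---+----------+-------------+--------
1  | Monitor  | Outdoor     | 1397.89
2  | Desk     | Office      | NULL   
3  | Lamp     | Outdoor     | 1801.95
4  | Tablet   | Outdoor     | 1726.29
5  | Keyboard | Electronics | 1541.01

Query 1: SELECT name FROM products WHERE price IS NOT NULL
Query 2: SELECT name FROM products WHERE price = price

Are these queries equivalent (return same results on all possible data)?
Yes, equivalent

Both queries return: [('Keyboard',), ('Lamp',), ('Monitor',), ('Tablet',)]

Reason: IS NOT NULL vs self-equality (both exclude NULLs)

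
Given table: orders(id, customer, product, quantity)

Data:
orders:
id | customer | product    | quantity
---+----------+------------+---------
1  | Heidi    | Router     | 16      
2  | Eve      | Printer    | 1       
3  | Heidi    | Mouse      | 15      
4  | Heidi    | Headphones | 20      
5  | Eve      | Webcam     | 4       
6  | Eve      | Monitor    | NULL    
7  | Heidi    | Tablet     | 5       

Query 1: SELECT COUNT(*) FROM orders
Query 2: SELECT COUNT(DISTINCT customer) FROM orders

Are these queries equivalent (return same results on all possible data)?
No, not equivalent

Query 1 returns: [(7,)]
Query 2 returns: [(2,)]

Reason: COUNT(*) counts rows, COUNT(DISTINCT customer) counts unique customers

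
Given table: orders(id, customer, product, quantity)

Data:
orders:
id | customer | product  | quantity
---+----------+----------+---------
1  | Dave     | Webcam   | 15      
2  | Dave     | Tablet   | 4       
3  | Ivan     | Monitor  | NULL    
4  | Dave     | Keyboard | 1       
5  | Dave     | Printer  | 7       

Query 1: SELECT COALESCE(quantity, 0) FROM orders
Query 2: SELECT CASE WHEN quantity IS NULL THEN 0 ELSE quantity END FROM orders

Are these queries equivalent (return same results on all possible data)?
Yes, equivalent

Both queries return: [(0,), (1,), (4,), (7,), (15,)]

Reason: COALESCE vs CASE for NULL handling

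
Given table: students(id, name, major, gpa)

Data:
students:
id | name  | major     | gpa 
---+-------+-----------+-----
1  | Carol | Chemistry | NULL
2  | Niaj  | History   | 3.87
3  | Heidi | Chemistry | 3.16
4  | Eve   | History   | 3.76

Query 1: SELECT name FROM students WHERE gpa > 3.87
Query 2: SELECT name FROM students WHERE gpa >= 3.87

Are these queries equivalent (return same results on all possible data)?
No, not equivalent

Query 1 returns: []
Query 2 returns: [('Niaj',)]

Reason: > vs >= gives different results when gpa = 3.87 exists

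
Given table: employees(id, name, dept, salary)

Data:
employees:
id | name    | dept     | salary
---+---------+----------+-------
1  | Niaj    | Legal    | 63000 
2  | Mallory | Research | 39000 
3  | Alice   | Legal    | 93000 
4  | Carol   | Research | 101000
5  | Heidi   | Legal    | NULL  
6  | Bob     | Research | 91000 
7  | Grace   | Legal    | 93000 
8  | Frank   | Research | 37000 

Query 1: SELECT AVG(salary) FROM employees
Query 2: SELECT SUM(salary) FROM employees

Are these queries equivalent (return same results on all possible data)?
No, not equivalent

Query 1 returns: [(73857.14285714286,)]
Query 2 returns: [(517000,)]

Reason: AVG vs SUM give different aggregate values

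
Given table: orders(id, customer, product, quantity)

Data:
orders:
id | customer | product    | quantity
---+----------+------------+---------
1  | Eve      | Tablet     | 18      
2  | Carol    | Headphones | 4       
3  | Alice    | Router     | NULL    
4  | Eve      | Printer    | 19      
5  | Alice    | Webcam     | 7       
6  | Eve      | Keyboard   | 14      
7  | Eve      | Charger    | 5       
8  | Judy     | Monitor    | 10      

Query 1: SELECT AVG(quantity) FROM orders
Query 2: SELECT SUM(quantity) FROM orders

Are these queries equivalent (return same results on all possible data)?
No, not equivalent

Query 1 returns: [(11.0,)]
Query 2 returns: [(77,)]

Reason: AVG vs SUM give different aggregate values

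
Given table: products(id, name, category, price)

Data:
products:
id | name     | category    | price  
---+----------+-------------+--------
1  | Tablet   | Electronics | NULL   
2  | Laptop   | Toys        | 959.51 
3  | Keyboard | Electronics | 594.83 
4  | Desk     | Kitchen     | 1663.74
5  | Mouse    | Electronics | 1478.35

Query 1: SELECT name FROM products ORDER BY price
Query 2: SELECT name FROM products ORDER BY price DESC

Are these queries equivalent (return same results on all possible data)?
No, not equivalent

Query 1 returns: [('Tablet',), ('Keyboard',), ('Laptop',), ('Mouse',), ('Desk',)]
Query 2 returns: [('Desk',), ('Mouse',), ('Laptop',), ('Keyboard',), ('Tablet',)]

Reason: ASC vs DESC gives opposite ordering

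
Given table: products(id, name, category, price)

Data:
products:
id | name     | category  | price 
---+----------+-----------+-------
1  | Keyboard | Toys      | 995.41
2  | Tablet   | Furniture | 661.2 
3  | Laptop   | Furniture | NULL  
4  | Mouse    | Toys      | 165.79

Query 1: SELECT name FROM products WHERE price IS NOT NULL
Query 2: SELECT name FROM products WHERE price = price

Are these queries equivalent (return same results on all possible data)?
Yes, equivalent

Both queries return: [('Keyboard',), ('Mouse',), ('Tablet',)]

Reason: IS NOT NULL vs self-equality (both exclude NULLs)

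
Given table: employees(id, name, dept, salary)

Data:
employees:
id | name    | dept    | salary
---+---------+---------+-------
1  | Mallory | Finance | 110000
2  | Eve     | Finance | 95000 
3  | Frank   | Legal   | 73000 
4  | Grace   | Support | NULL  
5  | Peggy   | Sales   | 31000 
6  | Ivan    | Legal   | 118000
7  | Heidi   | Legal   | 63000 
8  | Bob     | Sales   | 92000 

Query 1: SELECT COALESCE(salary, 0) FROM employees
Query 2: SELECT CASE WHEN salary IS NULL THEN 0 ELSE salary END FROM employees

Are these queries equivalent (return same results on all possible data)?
Yes, equivalent

Both queries return: [(0,), (31000,), (63000,), (73000,), (92000,), (95000,), (110000,), (118000,)]

Reason: COALESCE vs CASE for NULL handling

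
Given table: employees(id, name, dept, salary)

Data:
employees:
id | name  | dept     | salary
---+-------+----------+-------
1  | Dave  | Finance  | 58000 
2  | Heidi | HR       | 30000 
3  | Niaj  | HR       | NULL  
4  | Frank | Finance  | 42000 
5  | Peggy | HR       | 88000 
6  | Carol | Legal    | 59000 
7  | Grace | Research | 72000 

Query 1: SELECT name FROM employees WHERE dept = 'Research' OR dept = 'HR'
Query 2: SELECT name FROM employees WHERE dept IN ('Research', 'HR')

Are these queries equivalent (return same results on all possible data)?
Yes, equivalent

Both queries return: [('Grace',), ('Heidi',), ('Niaj',), ('Peggy',)]

Reason: OR vs IN are equivalent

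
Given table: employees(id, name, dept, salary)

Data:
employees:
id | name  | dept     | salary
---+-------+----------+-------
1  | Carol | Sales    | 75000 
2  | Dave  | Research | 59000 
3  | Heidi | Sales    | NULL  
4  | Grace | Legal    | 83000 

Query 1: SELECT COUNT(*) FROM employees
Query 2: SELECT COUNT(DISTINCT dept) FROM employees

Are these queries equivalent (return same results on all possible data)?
No, not equivalent

Query 1 returns: [(4,)]
Query 2 returns: [(3,)]

Reason: COUNT(*) counts rows, COUNT(DISTINCT dept) counts unique depts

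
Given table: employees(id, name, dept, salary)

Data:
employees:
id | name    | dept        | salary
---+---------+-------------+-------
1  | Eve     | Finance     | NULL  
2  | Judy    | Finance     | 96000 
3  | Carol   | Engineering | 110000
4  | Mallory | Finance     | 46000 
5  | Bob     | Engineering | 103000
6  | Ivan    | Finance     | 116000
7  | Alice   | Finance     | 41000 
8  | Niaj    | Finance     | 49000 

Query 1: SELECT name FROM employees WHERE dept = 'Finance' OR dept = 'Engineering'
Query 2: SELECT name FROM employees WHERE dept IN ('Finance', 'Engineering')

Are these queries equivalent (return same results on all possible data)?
Yes, equivalent

Both queries return: [('Alice',), ('Bob',), ('Carol',), ('Eve',), ('Ivan',), ('Judy',), ('Mallory',), ('Niaj',)]

Reason: OR vs IN are equivalent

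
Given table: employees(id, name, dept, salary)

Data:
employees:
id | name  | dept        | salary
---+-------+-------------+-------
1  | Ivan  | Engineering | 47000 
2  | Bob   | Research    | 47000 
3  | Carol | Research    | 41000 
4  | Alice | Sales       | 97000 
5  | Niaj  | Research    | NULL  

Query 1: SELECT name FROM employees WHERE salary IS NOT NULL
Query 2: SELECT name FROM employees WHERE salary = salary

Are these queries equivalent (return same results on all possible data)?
Yes, equivalent

Both queries return: [('Alice',), ('Bob',), ('Carol',), ('Ivan',)]

Reason: IS NOT NULL vs self-equality (both exclude NULLs)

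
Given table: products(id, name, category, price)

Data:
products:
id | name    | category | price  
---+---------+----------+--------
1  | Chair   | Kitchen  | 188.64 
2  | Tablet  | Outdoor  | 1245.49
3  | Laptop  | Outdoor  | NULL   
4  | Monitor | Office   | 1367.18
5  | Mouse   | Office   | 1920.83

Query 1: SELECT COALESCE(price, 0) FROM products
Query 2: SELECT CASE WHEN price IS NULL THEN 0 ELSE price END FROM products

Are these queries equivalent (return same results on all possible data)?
Yes, equivalent

Both queries return: [(0,), (188.64,), (1245.49,), (1367.18,), (1920.83,)]

Reason: COALESCE vs CASE for NULL handling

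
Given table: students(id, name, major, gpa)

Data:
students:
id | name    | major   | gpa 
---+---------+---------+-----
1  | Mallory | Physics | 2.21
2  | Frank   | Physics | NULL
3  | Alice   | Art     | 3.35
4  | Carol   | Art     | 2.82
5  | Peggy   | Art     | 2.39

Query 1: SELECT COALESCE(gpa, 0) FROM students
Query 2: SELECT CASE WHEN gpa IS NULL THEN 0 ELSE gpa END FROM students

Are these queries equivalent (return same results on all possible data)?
Yes, equivalent

Both queries return: [(0,), (2.21,), (2.39,), (2.82,), (3.35,)]

Reason: COALESCE vs CASE for NULL handling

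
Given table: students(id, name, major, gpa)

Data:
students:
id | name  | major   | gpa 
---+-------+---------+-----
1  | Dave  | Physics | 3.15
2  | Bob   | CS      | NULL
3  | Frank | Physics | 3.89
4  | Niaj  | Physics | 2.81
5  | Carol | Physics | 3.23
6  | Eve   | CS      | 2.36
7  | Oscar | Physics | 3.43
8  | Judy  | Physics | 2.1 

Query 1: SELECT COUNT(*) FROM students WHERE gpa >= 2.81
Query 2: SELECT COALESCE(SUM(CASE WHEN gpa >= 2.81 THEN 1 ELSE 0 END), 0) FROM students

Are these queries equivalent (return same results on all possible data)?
Yes, equivalent

Both queries return: [(5,)]

Reason: COUNT with WHERE vs conditional SUM (COALESCE handles empty-table NULL)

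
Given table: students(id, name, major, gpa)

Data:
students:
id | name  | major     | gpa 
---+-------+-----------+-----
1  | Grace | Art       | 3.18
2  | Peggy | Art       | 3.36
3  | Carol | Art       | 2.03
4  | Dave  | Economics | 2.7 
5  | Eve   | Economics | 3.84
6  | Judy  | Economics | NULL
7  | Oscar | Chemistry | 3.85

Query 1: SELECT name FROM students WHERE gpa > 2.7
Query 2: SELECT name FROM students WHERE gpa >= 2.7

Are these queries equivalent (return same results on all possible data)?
No, not equivalent

Query 1 returns: [('Grace',), ('Peggy',), ('Eve',), ('Oscar',)]
Query 2 returns: [('Grace',), ('Peggy',), ('Dave',), ('Eve',), ('Oscar',)]

Reason: > vs >= gives different results when gpa = 2.7 exists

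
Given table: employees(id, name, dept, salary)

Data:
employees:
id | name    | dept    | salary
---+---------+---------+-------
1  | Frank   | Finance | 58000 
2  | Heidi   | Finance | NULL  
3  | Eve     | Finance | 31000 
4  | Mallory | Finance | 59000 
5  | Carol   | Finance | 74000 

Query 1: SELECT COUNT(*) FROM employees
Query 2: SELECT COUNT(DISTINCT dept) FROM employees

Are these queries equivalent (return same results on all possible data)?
No, not equivalent

Query 1 returns: [(5,)]
Query 2 returns: [(1,)]

Reason: COUNT(*) counts rows, COUNT(DISTINCT dept) counts unique depts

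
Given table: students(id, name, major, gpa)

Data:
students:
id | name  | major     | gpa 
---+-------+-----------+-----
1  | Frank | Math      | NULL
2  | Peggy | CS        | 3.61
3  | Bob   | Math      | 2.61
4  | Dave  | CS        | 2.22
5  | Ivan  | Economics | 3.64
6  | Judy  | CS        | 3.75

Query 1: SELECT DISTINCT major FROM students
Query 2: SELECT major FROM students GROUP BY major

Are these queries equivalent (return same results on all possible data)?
Yes, equivalent

Both queries return: [('CS',), ('Economics',), ('Math',)]

Reason: Both get unique majors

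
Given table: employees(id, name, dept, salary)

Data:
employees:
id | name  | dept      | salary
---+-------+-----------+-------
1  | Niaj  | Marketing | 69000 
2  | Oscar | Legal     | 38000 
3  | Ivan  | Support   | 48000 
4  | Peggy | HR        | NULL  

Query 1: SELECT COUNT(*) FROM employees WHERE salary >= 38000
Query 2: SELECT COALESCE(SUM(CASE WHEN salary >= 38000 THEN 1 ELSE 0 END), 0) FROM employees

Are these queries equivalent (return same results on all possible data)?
Yes, equivalent

Both queries return: [(3,)]

Reason: COUNT with WHERE vs conditional SUM (COALESCE handles empty-table NULL)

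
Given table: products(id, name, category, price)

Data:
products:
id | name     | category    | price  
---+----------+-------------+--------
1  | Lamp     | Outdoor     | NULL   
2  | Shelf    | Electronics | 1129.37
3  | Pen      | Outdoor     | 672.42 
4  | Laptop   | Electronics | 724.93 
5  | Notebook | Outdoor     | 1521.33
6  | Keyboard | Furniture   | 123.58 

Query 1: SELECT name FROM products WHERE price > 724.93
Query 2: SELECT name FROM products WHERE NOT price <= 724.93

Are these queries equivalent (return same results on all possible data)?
Yes, equivalent

Both queries return: [('Notebook',), ('Shelf',)]

Reason: Both filter price > 724.93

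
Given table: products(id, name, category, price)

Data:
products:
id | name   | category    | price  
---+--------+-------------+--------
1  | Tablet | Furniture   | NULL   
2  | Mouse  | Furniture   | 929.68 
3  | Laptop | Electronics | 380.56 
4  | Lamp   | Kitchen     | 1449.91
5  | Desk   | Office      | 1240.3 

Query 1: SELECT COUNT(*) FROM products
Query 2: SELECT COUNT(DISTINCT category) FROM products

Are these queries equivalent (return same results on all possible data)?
No, not equivalent

Query 1 returns: [(5,)]
Query 2 returns: [(4,)]

Reason: COUNT(*) counts rows, COUNT(DISTINCT category) counts unique categorys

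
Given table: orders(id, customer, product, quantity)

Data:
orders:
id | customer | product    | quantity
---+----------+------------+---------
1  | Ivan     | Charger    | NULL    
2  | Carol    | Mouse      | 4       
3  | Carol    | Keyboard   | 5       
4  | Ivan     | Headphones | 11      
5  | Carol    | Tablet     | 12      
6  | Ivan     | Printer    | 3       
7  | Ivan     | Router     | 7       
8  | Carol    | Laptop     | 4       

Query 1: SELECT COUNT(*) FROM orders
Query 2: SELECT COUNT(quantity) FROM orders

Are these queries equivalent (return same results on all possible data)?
No, not equivalent

Query 1 returns: [(8,)]
Query 2 returns: [(7,)]

Reason: COUNT(*) includes NULLs, COUNT(column) excludes them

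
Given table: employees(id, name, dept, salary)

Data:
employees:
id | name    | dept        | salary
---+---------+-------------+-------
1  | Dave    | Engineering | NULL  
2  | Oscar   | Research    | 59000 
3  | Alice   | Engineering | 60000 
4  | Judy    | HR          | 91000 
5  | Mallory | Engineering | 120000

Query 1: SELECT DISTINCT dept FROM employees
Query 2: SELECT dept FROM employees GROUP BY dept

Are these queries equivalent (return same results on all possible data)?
Yes, equivalent

Both queries return: [('Engineering',), ('HR',), ('Research',)]

Reason: Both get unique depts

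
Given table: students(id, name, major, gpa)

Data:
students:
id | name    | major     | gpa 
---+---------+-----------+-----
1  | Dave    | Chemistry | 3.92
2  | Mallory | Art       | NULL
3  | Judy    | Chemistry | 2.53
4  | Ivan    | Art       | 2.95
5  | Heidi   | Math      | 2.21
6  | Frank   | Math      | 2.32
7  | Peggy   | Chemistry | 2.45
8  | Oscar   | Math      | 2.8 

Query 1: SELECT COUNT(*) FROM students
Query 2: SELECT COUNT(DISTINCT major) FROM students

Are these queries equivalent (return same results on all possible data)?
No, not equivalent

Query 1 returns: [(8,)]
Query 2 returns: [(3,)]

Reason: COUNT(*) counts rows, COUNT(DISTINCT major) counts unique majors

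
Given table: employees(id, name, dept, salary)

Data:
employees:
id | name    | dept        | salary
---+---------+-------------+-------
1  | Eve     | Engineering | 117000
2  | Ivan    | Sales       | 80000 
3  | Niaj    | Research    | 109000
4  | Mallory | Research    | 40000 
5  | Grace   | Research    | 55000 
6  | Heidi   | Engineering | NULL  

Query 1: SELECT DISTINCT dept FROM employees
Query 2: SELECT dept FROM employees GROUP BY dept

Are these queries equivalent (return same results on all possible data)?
Yes, equivalent

Both queries return: [('Engineering',), ('Research',), ('Sales',)]

Reason: Both get unique depts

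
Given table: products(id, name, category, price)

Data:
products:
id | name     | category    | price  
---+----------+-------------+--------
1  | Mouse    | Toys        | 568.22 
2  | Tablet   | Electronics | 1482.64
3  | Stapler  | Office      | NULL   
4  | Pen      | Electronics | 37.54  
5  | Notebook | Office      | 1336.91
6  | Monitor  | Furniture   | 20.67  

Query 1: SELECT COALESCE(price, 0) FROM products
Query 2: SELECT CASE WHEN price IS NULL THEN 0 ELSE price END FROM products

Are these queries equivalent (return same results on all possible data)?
Yes, equivalent

Both queries return: [(0,), (20.67,), (37.54,), (568.22,), (1336.91,), (1482.64,)]

Reason: COALESCE vs CASE for NULL handling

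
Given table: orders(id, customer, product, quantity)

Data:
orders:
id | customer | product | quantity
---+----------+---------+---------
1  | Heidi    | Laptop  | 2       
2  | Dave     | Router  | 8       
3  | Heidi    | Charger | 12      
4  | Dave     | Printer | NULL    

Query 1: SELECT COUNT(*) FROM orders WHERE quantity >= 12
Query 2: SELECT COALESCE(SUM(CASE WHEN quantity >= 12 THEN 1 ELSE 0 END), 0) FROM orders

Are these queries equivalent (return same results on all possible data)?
Yes, equivalent

Both queries return: [(1,)]

Reason: COUNT with WHERE vs conditional SUM (COALESCE handles empty-table NULL)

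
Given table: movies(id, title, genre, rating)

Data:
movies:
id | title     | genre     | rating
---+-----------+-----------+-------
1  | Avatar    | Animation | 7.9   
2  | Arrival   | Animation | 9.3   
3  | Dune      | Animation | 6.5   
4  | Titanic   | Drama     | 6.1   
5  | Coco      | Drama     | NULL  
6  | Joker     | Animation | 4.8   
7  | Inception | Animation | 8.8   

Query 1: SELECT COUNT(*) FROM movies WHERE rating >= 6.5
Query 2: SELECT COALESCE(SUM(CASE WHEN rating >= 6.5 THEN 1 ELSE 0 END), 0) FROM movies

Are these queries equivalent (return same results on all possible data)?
Yes, equivalent

Both queries return: [(4,)]

Reason: COUNT with WHERE vs conditional SUM (COALESCE handles empty-table NULL)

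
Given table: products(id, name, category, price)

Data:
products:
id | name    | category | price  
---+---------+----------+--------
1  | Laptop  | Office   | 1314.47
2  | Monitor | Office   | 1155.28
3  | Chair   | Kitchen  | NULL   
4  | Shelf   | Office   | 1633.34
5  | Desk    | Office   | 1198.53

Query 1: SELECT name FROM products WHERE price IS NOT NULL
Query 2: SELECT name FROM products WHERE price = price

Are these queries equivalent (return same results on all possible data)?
Yes, equivalent

Both queries return: [('Desk',), ('Laptop',), ('Monitor',), ('Shelf',)]

Reason: IS NOT NULL vs self-equality (both exclude NULLs)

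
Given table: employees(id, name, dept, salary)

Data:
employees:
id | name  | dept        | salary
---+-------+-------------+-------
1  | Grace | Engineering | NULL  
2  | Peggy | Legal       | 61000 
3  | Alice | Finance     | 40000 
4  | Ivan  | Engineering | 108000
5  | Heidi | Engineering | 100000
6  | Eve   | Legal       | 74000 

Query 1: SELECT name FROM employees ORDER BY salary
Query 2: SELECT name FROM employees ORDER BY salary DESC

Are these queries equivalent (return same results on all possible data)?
No, not equivalent

Query 1 returns: [('Grace',), ('Alice',), ('Peggy',), ('Eve',), ('Heidi',), ('Ivan',)]
Query 2 returns: [('Ivan',), ('Heidi',), ('Eve',), ('Peggy',), ('Alice',), ('Grace',)]

Reason: ASC vs DESC gives opposite ordering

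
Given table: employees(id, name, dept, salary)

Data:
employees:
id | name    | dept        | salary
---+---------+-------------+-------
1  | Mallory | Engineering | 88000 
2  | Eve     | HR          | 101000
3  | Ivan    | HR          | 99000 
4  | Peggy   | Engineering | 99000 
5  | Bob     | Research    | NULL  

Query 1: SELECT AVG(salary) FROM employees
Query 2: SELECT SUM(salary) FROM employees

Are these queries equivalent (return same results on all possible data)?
No, not equivalent

Query 1 returns: [(96750.0,)]
Query 2 returns: [(387000,)]

Reason: AVG vs SUM give different aggregate values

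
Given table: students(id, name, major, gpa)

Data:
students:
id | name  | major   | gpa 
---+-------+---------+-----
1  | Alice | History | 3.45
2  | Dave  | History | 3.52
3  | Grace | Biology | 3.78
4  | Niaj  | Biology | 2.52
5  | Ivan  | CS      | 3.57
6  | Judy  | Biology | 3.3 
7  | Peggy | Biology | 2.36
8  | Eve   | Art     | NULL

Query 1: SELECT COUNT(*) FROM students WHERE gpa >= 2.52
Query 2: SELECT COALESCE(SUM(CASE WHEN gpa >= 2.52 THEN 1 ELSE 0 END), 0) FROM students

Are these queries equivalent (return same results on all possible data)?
Yes, equivalent

Both queries return: [(6,)]

Reason: COUNT with WHERE vs conditional SUM (COALESCE handles empty-table NULL)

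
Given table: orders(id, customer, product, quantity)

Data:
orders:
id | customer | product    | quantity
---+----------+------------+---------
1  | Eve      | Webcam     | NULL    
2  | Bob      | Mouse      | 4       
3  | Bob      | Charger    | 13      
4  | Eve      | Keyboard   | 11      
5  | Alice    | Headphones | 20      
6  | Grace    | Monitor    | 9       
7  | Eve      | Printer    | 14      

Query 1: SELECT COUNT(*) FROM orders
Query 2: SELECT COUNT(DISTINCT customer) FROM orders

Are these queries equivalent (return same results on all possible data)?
No, not equivalent

Query 1 returns: [(7,)]
Query 2 returns: [(4,)]

Reason: COUNT(*) counts rows, COUNT(DISTINCT customer) counts unique customers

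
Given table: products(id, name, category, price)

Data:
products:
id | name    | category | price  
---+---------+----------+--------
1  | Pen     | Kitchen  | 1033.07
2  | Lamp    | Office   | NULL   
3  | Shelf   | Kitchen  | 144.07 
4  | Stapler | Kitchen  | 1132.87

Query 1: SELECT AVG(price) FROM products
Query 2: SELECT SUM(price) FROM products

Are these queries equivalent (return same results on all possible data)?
No, not equivalent

Query 1 returns: [(770.0033333333332,)]
Query 2 returns: [(2310.0099999999998,)]

Reason: AVG vs SUM give different aggregate values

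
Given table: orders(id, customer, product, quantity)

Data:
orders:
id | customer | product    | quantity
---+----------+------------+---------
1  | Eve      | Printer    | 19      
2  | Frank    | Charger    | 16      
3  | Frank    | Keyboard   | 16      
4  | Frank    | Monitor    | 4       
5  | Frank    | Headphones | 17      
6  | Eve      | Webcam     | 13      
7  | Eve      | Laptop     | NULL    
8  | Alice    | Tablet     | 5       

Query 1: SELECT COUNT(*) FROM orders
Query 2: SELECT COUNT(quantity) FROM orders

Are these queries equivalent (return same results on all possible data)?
No, not equivalent

Query 1 returns: [(8,)]
Query 2 returns: [(7,)]

Reason: COUNT(*) includes NULLs, COUNT(column) excludes them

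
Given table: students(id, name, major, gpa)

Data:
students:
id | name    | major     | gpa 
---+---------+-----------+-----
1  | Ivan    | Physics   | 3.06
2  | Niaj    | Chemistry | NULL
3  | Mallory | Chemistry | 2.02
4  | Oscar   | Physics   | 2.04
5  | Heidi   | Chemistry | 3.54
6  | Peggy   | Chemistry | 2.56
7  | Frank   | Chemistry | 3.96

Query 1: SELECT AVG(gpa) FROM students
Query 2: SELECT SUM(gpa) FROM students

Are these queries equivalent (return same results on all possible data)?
No, not equivalent

Query 1 returns: [(2.8633333333333333,)]
Query 2 returns: [(17.18,)]

Reason: AVG vs SUM give different aggregate values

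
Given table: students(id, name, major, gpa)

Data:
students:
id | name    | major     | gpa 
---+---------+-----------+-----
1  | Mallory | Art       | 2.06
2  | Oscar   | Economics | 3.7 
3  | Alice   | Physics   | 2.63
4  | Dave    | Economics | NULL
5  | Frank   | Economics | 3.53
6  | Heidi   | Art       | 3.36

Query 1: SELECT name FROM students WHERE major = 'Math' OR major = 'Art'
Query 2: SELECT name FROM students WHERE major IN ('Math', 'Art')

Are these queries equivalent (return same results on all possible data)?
Yes, equivalent

Both queries return: [('Heidi',), ('Mallory',)]

Reason: OR vs IN are equivalent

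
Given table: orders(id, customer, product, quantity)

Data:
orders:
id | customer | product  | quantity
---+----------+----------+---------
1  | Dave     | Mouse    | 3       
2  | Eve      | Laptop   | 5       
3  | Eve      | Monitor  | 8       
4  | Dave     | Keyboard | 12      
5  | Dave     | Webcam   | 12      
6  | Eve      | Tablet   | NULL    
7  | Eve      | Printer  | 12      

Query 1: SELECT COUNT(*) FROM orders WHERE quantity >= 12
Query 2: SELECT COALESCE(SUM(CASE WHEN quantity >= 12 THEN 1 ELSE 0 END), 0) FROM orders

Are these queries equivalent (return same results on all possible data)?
Yes, equivalent

Both queries return: [(3,)]

Reason: COUNT with WHERE vs conditional SUM (COALESCE handles empty-table NULL)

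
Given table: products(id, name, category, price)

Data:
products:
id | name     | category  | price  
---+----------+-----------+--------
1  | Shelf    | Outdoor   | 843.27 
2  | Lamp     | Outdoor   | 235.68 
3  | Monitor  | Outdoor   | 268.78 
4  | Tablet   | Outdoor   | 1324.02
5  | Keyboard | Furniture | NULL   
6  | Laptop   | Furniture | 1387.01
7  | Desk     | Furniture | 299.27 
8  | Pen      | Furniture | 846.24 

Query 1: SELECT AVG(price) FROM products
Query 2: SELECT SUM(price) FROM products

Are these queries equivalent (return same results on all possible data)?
No, not equivalent

Query 1 returns: [(743.4671428571428,)]
Query 2 returns: [(5204.2699999999995,)]

Reason: AVG vs SUM give different aggregate values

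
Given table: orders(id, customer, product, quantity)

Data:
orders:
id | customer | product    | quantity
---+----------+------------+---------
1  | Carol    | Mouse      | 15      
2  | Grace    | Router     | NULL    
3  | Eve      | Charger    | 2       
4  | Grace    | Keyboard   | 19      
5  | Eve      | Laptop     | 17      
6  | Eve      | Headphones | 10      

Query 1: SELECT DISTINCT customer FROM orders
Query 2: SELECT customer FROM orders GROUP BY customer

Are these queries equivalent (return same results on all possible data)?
Yes, equivalent

Both queries return: [('Carol',), ('Eve',), ('Grace',)]

Reason: Both get unique customers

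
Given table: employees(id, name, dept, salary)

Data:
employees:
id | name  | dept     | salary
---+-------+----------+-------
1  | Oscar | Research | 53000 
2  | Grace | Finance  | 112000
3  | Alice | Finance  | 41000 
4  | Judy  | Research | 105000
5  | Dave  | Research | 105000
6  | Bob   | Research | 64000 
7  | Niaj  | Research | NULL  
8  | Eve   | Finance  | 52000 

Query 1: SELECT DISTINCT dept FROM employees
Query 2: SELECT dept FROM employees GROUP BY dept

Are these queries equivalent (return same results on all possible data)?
Yes, equivalent

Both queries return: [('Finance',), ('Research',)]

Reason: Both get unique depts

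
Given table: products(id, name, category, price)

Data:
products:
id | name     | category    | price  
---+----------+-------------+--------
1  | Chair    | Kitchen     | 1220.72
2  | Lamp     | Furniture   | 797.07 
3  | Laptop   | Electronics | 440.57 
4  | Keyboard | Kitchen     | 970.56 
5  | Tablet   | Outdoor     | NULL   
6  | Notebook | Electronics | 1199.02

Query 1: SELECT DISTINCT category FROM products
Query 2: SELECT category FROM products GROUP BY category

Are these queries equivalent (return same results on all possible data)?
Yes, equivalent

Both queries return: [('Electronics',), ('Furniture',), ('Kitchen',), ('Outdoor',)]

Reason: Both get unique categorys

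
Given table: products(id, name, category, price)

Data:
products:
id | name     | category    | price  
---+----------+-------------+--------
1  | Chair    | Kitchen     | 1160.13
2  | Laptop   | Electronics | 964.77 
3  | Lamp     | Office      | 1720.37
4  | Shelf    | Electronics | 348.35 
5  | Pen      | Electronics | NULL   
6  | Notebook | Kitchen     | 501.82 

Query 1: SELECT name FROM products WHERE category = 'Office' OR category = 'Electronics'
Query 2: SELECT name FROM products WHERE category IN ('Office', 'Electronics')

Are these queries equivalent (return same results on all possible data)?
Yes, equivalent

Both queries return: [('Lamp',), ('Laptop',), ('Pen',), ('Shelf',)]

Reason: OR vs IN are equivalent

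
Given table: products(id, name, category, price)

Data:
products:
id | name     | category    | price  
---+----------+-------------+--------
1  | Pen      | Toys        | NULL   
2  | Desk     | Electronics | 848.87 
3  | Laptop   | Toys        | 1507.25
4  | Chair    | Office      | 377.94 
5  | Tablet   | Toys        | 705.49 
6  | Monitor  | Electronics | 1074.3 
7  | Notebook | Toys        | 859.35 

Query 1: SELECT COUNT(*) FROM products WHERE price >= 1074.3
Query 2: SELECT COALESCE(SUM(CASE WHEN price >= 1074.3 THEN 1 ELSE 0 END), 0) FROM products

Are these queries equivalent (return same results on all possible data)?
Yes, equivalent

Both queries return: [(2,)]

Reason: COUNT with WHERE vs conditional SUM (COALESCE handles empty-table NULL)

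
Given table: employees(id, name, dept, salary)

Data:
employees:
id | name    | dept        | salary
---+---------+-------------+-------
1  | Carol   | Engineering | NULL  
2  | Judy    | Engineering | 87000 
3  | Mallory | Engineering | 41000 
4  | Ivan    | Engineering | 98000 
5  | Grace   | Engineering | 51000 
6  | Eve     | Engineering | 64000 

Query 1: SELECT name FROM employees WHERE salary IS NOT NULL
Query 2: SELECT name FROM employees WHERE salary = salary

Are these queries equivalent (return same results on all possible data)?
Yes, equivalent

Both queries return: [('Eve',), ('Grace',), ('Ivan',), ('Judy',), ('Mallory',)]

Reason: IS NOT NULL vs self-equality (both exclude NULLs)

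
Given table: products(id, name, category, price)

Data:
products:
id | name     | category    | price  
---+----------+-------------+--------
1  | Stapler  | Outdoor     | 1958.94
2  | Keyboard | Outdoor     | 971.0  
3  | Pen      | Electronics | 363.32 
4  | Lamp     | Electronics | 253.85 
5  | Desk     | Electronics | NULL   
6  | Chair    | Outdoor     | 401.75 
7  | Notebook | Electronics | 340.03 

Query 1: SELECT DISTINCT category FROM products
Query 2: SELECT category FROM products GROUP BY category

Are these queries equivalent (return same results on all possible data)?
Yes, equivalent

Both queries return: [('Electronics',), ('Outdoor',)]

Reason: Both get unique categorys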